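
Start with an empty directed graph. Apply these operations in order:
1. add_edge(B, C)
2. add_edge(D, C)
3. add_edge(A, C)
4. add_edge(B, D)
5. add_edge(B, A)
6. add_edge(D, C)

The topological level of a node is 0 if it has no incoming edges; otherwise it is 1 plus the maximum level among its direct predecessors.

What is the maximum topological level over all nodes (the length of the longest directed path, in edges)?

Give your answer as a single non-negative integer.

Answer: 2

Derivation:
Op 1: add_edge(B, C). Edges now: 1
Op 2: add_edge(D, C). Edges now: 2
Op 3: add_edge(A, C). Edges now: 3
Op 4: add_edge(B, D). Edges now: 4
Op 5: add_edge(B, A). Edges now: 5
Op 6: add_edge(D, C) (duplicate, no change). Edges now: 5
Compute levels (Kahn BFS):
  sources (in-degree 0): B
  process B: level=0
    B->A: in-degree(A)=0, level(A)=1, enqueue
    B->C: in-degree(C)=2, level(C)>=1
    B->D: in-degree(D)=0, level(D)=1, enqueue
  process A: level=1
    A->C: in-degree(C)=1, level(C)>=2
  process D: level=1
    D->C: in-degree(C)=0, level(C)=2, enqueue
  process C: level=2
All levels: A:1, B:0, C:2, D:1
max level = 2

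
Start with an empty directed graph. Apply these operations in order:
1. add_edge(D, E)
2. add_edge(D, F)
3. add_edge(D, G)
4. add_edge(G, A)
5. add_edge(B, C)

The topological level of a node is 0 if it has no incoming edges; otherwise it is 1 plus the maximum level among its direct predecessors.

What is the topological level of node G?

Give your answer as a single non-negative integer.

Answer: 1

Derivation:
Op 1: add_edge(D, E). Edges now: 1
Op 2: add_edge(D, F). Edges now: 2
Op 3: add_edge(D, G). Edges now: 3
Op 4: add_edge(G, A). Edges now: 4
Op 5: add_edge(B, C). Edges now: 5
Compute levels (Kahn BFS):
  sources (in-degree 0): B, D
  process B: level=0
    B->C: in-degree(C)=0, level(C)=1, enqueue
  process D: level=0
    D->E: in-degree(E)=0, level(E)=1, enqueue
    D->F: in-degree(F)=0, level(F)=1, enqueue
    D->G: in-degree(G)=0, level(G)=1, enqueue
  process C: level=1
  process E: level=1
  process F: level=1
  process G: level=1
    G->A: in-degree(A)=0, level(A)=2, enqueue
  process A: level=2
All levels: A:2, B:0, C:1, D:0, E:1, F:1, G:1
level(G) = 1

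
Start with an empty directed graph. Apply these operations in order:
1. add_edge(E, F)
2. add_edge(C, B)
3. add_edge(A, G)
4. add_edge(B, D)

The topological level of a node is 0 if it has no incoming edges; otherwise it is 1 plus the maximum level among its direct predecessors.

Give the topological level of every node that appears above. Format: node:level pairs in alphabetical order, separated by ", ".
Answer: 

Answer: A:0, B:1, C:0, D:2, E:0, F:1, G:1

Derivation:
Op 1: add_edge(E, F). Edges now: 1
Op 2: add_edge(C, B). Edges now: 2
Op 3: add_edge(A, G). Edges now: 3
Op 4: add_edge(B, D). Edges now: 4
Compute levels (Kahn BFS):
  sources (in-degree 0): A, C, E
  process A: level=0
    A->G: in-degree(G)=0, level(G)=1, enqueue
  process C: level=0
    C->B: in-degree(B)=0, level(B)=1, enqueue
  process E: level=0
    E->F: in-degree(F)=0, level(F)=1, enqueue
  process G: level=1
  process B: level=1
    B->D: in-degree(D)=0, level(D)=2, enqueue
  process F: level=1
  process D: level=2
All levels: A:0, B:1, C:0, D:2, E:0, F:1, G:1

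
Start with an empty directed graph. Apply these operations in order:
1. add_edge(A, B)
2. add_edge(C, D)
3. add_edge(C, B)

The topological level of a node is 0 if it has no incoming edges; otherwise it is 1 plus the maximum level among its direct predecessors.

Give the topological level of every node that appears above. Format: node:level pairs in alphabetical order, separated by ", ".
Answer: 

Op 1: add_edge(A, B). Edges now: 1
Op 2: add_edge(C, D). Edges now: 2
Op 3: add_edge(C, B). Edges now: 3
Compute levels (Kahn BFS):
  sources (in-degree 0): A, C
  process A: level=0
    A->B: in-degree(B)=1, level(B)>=1
  process C: level=0
    C->B: in-degree(B)=0, level(B)=1, enqueue
    C->D: in-degree(D)=0, level(D)=1, enqueue
  process B: level=1
  process D: level=1
All levels: A:0, B:1, C:0, D:1

Answer: A:0, B:1, C:0, D:1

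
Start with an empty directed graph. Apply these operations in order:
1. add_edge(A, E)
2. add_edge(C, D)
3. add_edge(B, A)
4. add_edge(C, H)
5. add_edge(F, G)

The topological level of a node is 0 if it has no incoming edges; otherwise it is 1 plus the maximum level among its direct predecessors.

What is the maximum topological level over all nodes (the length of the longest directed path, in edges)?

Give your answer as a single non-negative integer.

Answer: 2

Derivation:
Op 1: add_edge(A, E). Edges now: 1
Op 2: add_edge(C, D). Edges now: 2
Op 3: add_edge(B, A). Edges now: 3
Op 4: add_edge(C, H). Edges now: 4
Op 5: add_edge(F, G). Edges now: 5
Compute levels (Kahn BFS):
  sources (in-degree 0): B, C, F
  process B: level=0
    B->A: in-degree(A)=0, level(A)=1, enqueue
  process C: level=0
    C->D: in-degree(D)=0, level(D)=1, enqueue
    C->H: in-degree(H)=0, level(H)=1, enqueue
  process F: level=0
    F->G: in-degree(G)=0, level(G)=1, enqueue
  process A: level=1
    A->E: in-degree(E)=0, level(E)=2, enqueue
  process D: level=1
  process H: level=1
  process G: level=1
  process E: level=2
All levels: A:1, B:0, C:0, D:1, E:2, F:0, G:1, H:1
max level = 2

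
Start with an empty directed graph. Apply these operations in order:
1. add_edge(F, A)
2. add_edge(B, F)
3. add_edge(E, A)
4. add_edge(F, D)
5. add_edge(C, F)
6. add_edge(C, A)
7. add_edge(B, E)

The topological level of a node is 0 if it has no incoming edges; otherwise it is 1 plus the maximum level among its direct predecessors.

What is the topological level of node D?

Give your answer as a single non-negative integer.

Op 1: add_edge(F, A). Edges now: 1
Op 2: add_edge(B, F). Edges now: 2
Op 3: add_edge(E, A). Edges now: 3
Op 4: add_edge(F, D). Edges now: 4
Op 5: add_edge(C, F). Edges now: 5
Op 6: add_edge(C, A). Edges now: 6
Op 7: add_edge(B, E). Edges now: 7
Compute levels (Kahn BFS):
  sources (in-degree 0): B, C
  process B: level=0
    B->E: in-degree(E)=0, level(E)=1, enqueue
    B->F: in-degree(F)=1, level(F)>=1
  process C: level=0
    C->A: in-degree(A)=2, level(A)>=1
    C->F: in-degree(F)=0, level(F)=1, enqueue
  process E: level=1
    E->A: in-degree(A)=1, level(A)>=2
  process F: level=1
    F->A: in-degree(A)=0, level(A)=2, enqueue
    F->D: in-degree(D)=0, level(D)=2, enqueue
  process A: level=2
  process D: level=2
All levels: A:2, B:0, C:0, D:2, E:1, F:1
level(D) = 2

Answer: 2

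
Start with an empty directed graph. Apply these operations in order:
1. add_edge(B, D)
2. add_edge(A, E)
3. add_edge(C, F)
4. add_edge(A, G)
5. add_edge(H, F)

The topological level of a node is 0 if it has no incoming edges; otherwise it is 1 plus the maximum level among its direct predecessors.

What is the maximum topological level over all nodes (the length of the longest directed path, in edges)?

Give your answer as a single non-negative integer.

Op 1: add_edge(B, D). Edges now: 1
Op 2: add_edge(A, E). Edges now: 2
Op 3: add_edge(C, F). Edges now: 3
Op 4: add_edge(A, G). Edges now: 4
Op 5: add_edge(H, F). Edges now: 5
Compute levels (Kahn BFS):
  sources (in-degree 0): A, B, C, H
  process A: level=0
    A->E: in-degree(E)=0, level(E)=1, enqueue
    A->G: in-degree(G)=0, level(G)=1, enqueue
  process B: level=0
    B->D: in-degree(D)=0, level(D)=1, enqueue
  process C: level=0
    C->F: in-degree(F)=1, level(F)>=1
  process H: level=0
    H->F: in-degree(F)=0, level(F)=1, enqueue
  process E: level=1
  process G: level=1
  process D: level=1
  process F: level=1
All levels: A:0, B:0, C:0, D:1, E:1, F:1, G:1, H:0
max level = 1

Answer: 1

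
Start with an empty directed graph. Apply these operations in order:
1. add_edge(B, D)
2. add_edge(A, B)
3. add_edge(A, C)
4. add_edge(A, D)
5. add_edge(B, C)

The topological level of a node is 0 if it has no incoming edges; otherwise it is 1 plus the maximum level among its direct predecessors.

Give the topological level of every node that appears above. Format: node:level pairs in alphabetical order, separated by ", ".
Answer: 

Answer: A:0, B:1, C:2, D:2

Derivation:
Op 1: add_edge(B, D). Edges now: 1
Op 2: add_edge(A, B). Edges now: 2
Op 3: add_edge(A, C). Edges now: 3
Op 4: add_edge(A, D). Edges now: 4
Op 5: add_edge(B, C). Edges now: 5
Compute levels (Kahn BFS):
  sources (in-degree 0): A
  process A: level=0
    A->B: in-degree(B)=0, level(B)=1, enqueue
    A->C: in-degree(C)=1, level(C)>=1
    A->D: in-degree(D)=1, level(D)>=1
  process B: level=1
    B->C: in-degree(C)=0, level(C)=2, enqueue
    B->D: in-degree(D)=0, level(D)=2, enqueue
  process C: level=2
  process D: level=2
All levels: A:0, B:1, C:2, D:2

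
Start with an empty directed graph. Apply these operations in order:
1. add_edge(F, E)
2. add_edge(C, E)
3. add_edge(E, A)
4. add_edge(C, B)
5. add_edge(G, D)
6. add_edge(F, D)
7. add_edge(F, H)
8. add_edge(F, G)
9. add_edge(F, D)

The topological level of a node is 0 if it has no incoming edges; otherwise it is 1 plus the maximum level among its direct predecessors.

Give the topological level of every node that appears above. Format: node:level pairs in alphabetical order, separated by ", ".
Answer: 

Op 1: add_edge(F, E). Edges now: 1
Op 2: add_edge(C, E). Edges now: 2
Op 3: add_edge(E, A). Edges now: 3
Op 4: add_edge(C, B). Edges now: 4
Op 5: add_edge(G, D). Edges now: 5
Op 6: add_edge(F, D). Edges now: 6
Op 7: add_edge(F, H). Edges now: 7
Op 8: add_edge(F, G). Edges now: 8
Op 9: add_edge(F, D) (duplicate, no change). Edges now: 8
Compute levels (Kahn BFS):
  sources (in-degree 0): C, F
  process C: level=0
    C->B: in-degree(B)=0, level(B)=1, enqueue
    C->E: in-degree(E)=1, level(E)>=1
  process F: level=0
    F->D: in-degree(D)=1, level(D)>=1
    F->E: in-degree(E)=0, level(E)=1, enqueue
    F->G: in-degree(G)=0, level(G)=1, enqueue
    F->H: in-degree(H)=0, level(H)=1, enqueue
  process B: level=1
  process E: level=1
    E->A: in-degree(A)=0, level(A)=2, enqueue
  process G: level=1
    G->D: in-degree(D)=0, level(D)=2, enqueue
  process H: level=1
  process A: level=2
  process D: level=2
All levels: A:2, B:1, C:0, D:2, E:1, F:0, G:1, H:1

Answer: A:2, B:1, C:0, D:2, E:1, F:0, G:1, H:1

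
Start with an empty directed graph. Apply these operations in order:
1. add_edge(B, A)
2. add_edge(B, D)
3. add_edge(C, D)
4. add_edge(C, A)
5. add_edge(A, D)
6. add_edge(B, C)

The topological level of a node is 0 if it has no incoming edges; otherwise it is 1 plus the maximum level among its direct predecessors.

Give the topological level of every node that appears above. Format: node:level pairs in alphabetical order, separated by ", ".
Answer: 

Op 1: add_edge(B, A). Edges now: 1
Op 2: add_edge(B, D). Edges now: 2
Op 3: add_edge(C, D). Edges now: 3
Op 4: add_edge(C, A). Edges now: 4
Op 5: add_edge(A, D). Edges now: 5
Op 6: add_edge(B, C). Edges now: 6
Compute levels (Kahn BFS):
  sources (in-degree 0): B
  process B: level=0
    B->A: in-degree(A)=1, level(A)>=1
    B->C: in-degree(C)=0, level(C)=1, enqueue
    B->D: in-degree(D)=2, level(D)>=1
  process C: level=1
    C->A: in-degree(A)=0, level(A)=2, enqueue
    C->D: in-degree(D)=1, level(D)>=2
  process A: level=2
    A->D: in-degree(D)=0, level(D)=3, enqueue
  process D: level=3
All levels: A:2, B:0, C:1, D:3

Answer: A:2, B:0, C:1, D:3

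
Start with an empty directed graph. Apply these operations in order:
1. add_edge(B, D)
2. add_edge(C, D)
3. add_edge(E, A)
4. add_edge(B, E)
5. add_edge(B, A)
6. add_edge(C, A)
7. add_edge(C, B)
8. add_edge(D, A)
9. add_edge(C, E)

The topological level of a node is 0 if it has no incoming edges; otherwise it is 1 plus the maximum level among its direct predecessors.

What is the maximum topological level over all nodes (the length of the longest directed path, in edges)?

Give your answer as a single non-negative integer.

Op 1: add_edge(B, D). Edges now: 1
Op 2: add_edge(C, D). Edges now: 2
Op 3: add_edge(E, A). Edges now: 3
Op 4: add_edge(B, E). Edges now: 4
Op 5: add_edge(B, A). Edges now: 5
Op 6: add_edge(C, A). Edges now: 6
Op 7: add_edge(C, B). Edges now: 7
Op 8: add_edge(D, A). Edges now: 8
Op 9: add_edge(C, E). Edges now: 9
Compute levels (Kahn BFS):
  sources (in-degree 0): C
  process C: level=0
    C->A: in-degree(A)=3, level(A)>=1
    C->B: in-degree(B)=0, level(B)=1, enqueue
    C->D: in-degree(D)=1, level(D)>=1
    C->E: in-degree(E)=1, level(E)>=1
  process B: level=1
    B->A: in-degree(A)=2, level(A)>=2
    B->D: in-degree(D)=0, level(D)=2, enqueue
    B->E: in-degree(E)=0, level(E)=2, enqueue
  process D: level=2
    D->A: in-degree(A)=1, level(A)>=3
  process E: level=2
    E->A: in-degree(A)=0, level(A)=3, enqueue
  process A: level=3
All levels: A:3, B:1, C:0, D:2, E:2
max level = 3

Answer: 3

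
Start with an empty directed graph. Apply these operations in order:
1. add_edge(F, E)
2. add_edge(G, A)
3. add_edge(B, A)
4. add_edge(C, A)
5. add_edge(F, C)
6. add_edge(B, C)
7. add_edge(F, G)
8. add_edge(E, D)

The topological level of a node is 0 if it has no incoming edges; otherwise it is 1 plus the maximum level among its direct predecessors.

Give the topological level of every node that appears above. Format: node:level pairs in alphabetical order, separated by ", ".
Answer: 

Op 1: add_edge(F, E). Edges now: 1
Op 2: add_edge(G, A). Edges now: 2
Op 3: add_edge(B, A). Edges now: 3
Op 4: add_edge(C, A). Edges now: 4
Op 5: add_edge(F, C). Edges now: 5
Op 6: add_edge(B, C). Edges now: 6
Op 7: add_edge(F, G). Edges now: 7
Op 8: add_edge(E, D). Edges now: 8
Compute levels (Kahn BFS):
  sources (in-degree 0): B, F
  process B: level=0
    B->A: in-degree(A)=2, level(A)>=1
    B->C: in-degree(C)=1, level(C)>=1
  process F: level=0
    F->C: in-degree(C)=0, level(C)=1, enqueue
    F->E: in-degree(E)=0, level(E)=1, enqueue
    F->G: in-degree(G)=0, level(G)=1, enqueue
  process C: level=1
    C->A: in-degree(A)=1, level(A)>=2
  process E: level=1
    E->D: in-degree(D)=0, level(D)=2, enqueue
  process G: level=1
    G->A: in-degree(A)=0, level(A)=2, enqueue
  process D: level=2
  process A: level=2
All levels: A:2, B:0, C:1, D:2, E:1, F:0, G:1

Answer: A:2, B:0, C:1, D:2, E:1, F:0, G:1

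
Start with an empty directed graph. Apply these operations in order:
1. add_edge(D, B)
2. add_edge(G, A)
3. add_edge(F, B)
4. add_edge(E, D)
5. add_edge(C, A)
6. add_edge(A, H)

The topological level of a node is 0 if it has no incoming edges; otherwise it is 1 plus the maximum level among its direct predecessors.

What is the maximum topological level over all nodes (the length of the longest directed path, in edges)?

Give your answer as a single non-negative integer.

Answer: 2

Derivation:
Op 1: add_edge(D, B). Edges now: 1
Op 2: add_edge(G, A). Edges now: 2
Op 3: add_edge(F, B). Edges now: 3
Op 4: add_edge(E, D). Edges now: 4
Op 5: add_edge(C, A). Edges now: 5
Op 6: add_edge(A, H). Edges now: 6
Compute levels (Kahn BFS):
  sources (in-degree 0): C, E, F, G
  process C: level=0
    C->A: in-degree(A)=1, level(A)>=1
  process E: level=0
    E->D: in-degree(D)=0, level(D)=1, enqueue
  process F: level=0
    F->B: in-degree(B)=1, level(B)>=1
  process G: level=0
    G->A: in-degree(A)=0, level(A)=1, enqueue
  process D: level=1
    D->B: in-degree(B)=0, level(B)=2, enqueue
  process A: level=1
    A->H: in-degree(H)=0, level(H)=2, enqueue
  process B: level=2
  process H: level=2
All levels: A:1, B:2, C:0, D:1, E:0, F:0, G:0, H:2
max level = 2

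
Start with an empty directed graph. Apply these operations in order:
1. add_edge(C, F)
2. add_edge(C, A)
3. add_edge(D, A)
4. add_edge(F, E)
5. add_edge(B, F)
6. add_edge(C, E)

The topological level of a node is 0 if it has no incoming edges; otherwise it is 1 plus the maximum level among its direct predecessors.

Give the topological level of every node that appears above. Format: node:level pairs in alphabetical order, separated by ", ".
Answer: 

Op 1: add_edge(C, F). Edges now: 1
Op 2: add_edge(C, A). Edges now: 2
Op 3: add_edge(D, A). Edges now: 3
Op 4: add_edge(F, E). Edges now: 4
Op 5: add_edge(B, F). Edges now: 5
Op 6: add_edge(C, E). Edges now: 6
Compute levels (Kahn BFS):
  sources (in-degree 0): B, C, D
  process B: level=0
    B->F: in-degree(F)=1, level(F)>=1
  process C: level=0
    C->A: in-degree(A)=1, level(A)>=1
    C->E: in-degree(E)=1, level(E)>=1
    C->F: in-degree(F)=0, level(F)=1, enqueue
  process D: level=0
    D->A: in-degree(A)=0, level(A)=1, enqueue
  process F: level=1
    F->E: in-degree(E)=0, level(E)=2, enqueue
  process A: level=1
  process E: level=2
All levels: A:1, B:0, C:0, D:0, E:2, F:1

Answer: A:1, B:0, C:0, D:0, E:2, F:1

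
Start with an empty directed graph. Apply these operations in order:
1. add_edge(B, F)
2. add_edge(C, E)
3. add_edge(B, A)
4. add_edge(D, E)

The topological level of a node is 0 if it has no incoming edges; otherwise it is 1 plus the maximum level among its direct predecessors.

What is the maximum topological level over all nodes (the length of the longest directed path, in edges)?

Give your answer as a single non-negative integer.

Answer: 1

Derivation:
Op 1: add_edge(B, F). Edges now: 1
Op 2: add_edge(C, E). Edges now: 2
Op 3: add_edge(B, A). Edges now: 3
Op 4: add_edge(D, E). Edges now: 4
Compute levels (Kahn BFS):
  sources (in-degree 0): B, C, D
  process B: level=0
    B->A: in-degree(A)=0, level(A)=1, enqueue
    B->F: in-degree(F)=0, level(F)=1, enqueue
  process C: level=0
    C->E: in-degree(E)=1, level(E)>=1
  process D: level=0
    D->E: in-degree(E)=0, level(E)=1, enqueue
  process A: level=1
  process F: level=1
  process E: level=1
All levels: A:1, B:0, C:0, D:0, E:1, F:1
max level = 1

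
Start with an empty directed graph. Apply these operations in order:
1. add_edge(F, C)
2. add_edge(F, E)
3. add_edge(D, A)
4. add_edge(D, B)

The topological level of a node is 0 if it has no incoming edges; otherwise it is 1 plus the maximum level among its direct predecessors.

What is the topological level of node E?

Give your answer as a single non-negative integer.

Answer: 1

Derivation:
Op 1: add_edge(F, C). Edges now: 1
Op 2: add_edge(F, E). Edges now: 2
Op 3: add_edge(D, A). Edges now: 3
Op 4: add_edge(D, B). Edges now: 4
Compute levels (Kahn BFS):
  sources (in-degree 0): D, F
  process D: level=0
    D->A: in-degree(A)=0, level(A)=1, enqueue
    D->B: in-degree(B)=0, level(B)=1, enqueue
  process F: level=0
    F->C: in-degree(C)=0, level(C)=1, enqueue
    F->E: in-degree(E)=0, level(E)=1, enqueue
  process A: level=1
  process B: level=1
  process C: level=1
  process E: level=1
All levels: A:1, B:1, C:1, D:0, E:1, F:0
level(E) = 1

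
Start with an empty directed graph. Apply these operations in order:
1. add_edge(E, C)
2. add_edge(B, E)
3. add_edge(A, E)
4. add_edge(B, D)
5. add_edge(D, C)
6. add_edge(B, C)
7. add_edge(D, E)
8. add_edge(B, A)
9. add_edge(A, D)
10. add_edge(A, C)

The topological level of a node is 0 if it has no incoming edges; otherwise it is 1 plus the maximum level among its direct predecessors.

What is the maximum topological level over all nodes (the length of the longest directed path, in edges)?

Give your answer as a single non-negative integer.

Answer: 4

Derivation:
Op 1: add_edge(E, C). Edges now: 1
Op 2: add_edge(B, E). Edges now: 2
Op 3: add_edge(A, E). Edges now: 3
Op 4: add_edge(B, D). Edges now: 4
Op 5: add_edge(D, C). Edges now: 5
Op 6: add_edge(B, C). Edges now: 6
Op 7: add_edge(D, E). Edges now: 7
Op 8: add_edge(B, A). Edges now: 8
Op 9: add_edge(A, D). Edges now: 9
Op 10: add_edge(A, C). Edges now: 10
Compute levels (Kahn BFS):
  sources (in-degree 0): B
  process B: level=0
    B->A: in-degree(A)=0, level(A)=1, enqueue
    B->C: in-degree(C)=3, level(C)>=1
    B->D: in-degree(D)=1, level(D)>=1
    B->E: in-degree(E)=2, level(E)>=1
  process A: level=1
    A->C: in-degree(C)=2, level(C)>=2
    A->D: in-degree(D)=0, level(D)=2, enqueue
    A->E: in-degree(E)=1, level(E)>=2
  process D: level=2
    D->C: in-degree(C)=1, level(C)>=3
    D->E: in-degree(E)=0, level(E)=3, enqueue
  process E: level=3
    E->C: in-degree(C)=0, level(C)=4, enqueue
  process C: level=4
All levels: A:1, B:0, C:4, D:2, E:3
max level = 4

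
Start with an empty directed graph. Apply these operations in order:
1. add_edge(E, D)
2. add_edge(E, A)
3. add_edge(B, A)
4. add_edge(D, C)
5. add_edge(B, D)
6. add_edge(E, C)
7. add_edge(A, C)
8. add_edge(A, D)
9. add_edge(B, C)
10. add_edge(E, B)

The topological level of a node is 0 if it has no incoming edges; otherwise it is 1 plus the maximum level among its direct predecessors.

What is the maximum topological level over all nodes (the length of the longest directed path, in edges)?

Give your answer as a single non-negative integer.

Op 1: add_edge(E, D). Edges now: 1
Op 2: add_edge(E, A). Edges now: 2
Op 3: add_edge(B, A). Edges now: 3
Op 4: add_edge(D, C). Edges now: 4
Op 5: add_edge(B, D). Edges now: 5
Op 6: add_edge(E, C). Edges now: 6
Op 7: add_edge(A, C). Edges now: 7
Op 8: add_edge(A, D). Edges now: 8
Op 9: add_edge(B, C). Edges now: 9
Op 10: add_edge(E, B). Edges now: 10
Compute levels (Kahn BFS):
  sources (in-degree 0): E
  process E: level=0
    E->A: in-degree(A)=1, level(A)>=1
    E->B: in-degree(B)=0, level(B)=1, enqueue
    E->C: in-degree(C)=3, level(C)>=1
    E->D: in-degree(D)=2, level(D)>=1
  process B: level=1
    B->A: in-degree(A)=0, level(A)=2, enqueue
    B->C: in-degree(C)=2, level(C)>=2
    B->D: in-degree(D)=1, level(D)>=2
  process A: level=2
    A->C: in-degree(C)=1, level(C)>=3
    A->D: in-degree(D)=0, level(D)=3, enqueue
  process D: level=3
    D->C: in-degree(C)=0, level(C)=4, enqueue
  process C: level=4
All levels: A:2, B:1, C:4, D:3, E:0
max level = 4

Answer: 4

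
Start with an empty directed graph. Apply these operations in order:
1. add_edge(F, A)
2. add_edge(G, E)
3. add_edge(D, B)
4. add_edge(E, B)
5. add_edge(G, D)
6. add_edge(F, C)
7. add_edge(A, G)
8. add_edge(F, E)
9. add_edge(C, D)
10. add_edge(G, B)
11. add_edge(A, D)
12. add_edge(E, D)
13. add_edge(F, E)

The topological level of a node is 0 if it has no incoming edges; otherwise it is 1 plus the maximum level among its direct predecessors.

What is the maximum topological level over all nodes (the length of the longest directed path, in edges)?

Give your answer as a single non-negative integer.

Answer: 5

Derivation:
Op 1: add_edge(F, A). Edges now: 1
Op 2: add_edge(G, E). Edges now: 2
Op 3: add_edge(D, B). Edges now: 3
Op 4: add_edge(E, B). Edges now: 4
Op 5: add_edge(G, D). Edges now: 5
Op 6: add_edge(F, C). Edges now: 6
Op 7: add_edge(A, G). Edges now: 7
Op 8: add_edge(F, E). Edges now: 8
Op 9: add_edge(C, D). Edges now: 9
Op 10: add_edge(G, B). Edges now: 10
Op 11: add_edge(A, D). Edges now: 11
Op 12: add_edge(E, D). Edges now: 12
Op 13: add_edge(F, E) (duplicate, no change). Edges now: 12
Compute levels (Kahn BFS):
  sources (in-degree 0): F
  process F: level=0
    F->A: in-degree(A)=0, level(A)=1, enqueue
    F->C: in-degree(C)=0, level(C)=1, enqueue
    F->E: in-degree(E)=1, level(E)>=1
  process A: level=1
    A->D: in-degree(D)=3, level(D)>=2
    A->G: in-degree(G)=0, level(G)=2, enqueue
  process C: level=1
    C->D: in-degree(D)=2, level(D)>=2
  process G: level=2
    G->B: in-degree(B)=2, level(B)>=3
    G->D: in-degree(D)=1, level(D)>=3
    G->E: in-degree(E)=0, level(E)=3, enqueue
  process E: level=3
    E->B: in-degree(B)=1, level(B)>=4
    E->D: in-degree(D)=0, level(D)=4, enqueue
  process D: level=4
    D->B: in-degree(B)=0, level(B)=5, enqueue
  process B: level=5
All levels: A:1, B:5, C:1, D:4, E:3, F:0, G:2
max level = 5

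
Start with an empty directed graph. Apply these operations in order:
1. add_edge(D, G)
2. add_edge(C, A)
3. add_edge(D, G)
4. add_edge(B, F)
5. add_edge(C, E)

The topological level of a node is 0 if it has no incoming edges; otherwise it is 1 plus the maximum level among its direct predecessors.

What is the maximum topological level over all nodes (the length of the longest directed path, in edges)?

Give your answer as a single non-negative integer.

Answer: 1

Derivation:
Op 1: add_edge(D, G). Edges now: 1
Op 2: add_edge(C, A). Edges now: 2
Op 3: add_edge(D, G) (duplicate, no change). Edges now: 2
Op 4: add_edge(B, F). Edges now: 3
Op 5: add_edge(C, E). Edges now: 4
Compute levels (Kahn BFS):
  sources (in-degree 0): B, C, D
  process B: level=0
    B->F: in-degree(F)=0, level(F)=1, enqueue
  process C: level=0
    C->A: in-degree(A)=0, level(A)=1, enqueue
    C->E: in-degree(E)=0, level(E)=1, enqueue
  process D: level=0
    D->G: in-degree(G)=0, level(G)=1, enqueue
  process F: level=1
  process A: level=1
  process E: level=1
  process G: level=1
All levels: A:1, B:0, C:0, D:0, E:1, F:1, G:1
max level = 1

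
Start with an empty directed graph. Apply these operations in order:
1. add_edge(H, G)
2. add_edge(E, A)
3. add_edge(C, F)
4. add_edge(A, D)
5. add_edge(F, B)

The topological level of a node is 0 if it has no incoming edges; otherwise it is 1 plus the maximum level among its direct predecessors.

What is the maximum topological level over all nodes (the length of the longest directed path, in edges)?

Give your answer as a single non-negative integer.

Op 1: add_edge(H, G). Edges now: 1
Op 2: add_edge(E, A). Edges now: 2
Op 3: add_edge(C, F). Edges now: 3
Op 4: add_edge(A, D). Edges now: 4
Op 5: add_edge(F, B). Edges now: 5
Compute levels (Kahn BFS):
  sources (in-degree 0): C, E, H
  process C: level=0
    C->F: in-degree(F)=0, level(F)=1, enqueue
  process E: level=0
    E->A: in-degree(A)=0, level(A)=1, enqueue
  process H: level=0
    H->G: in-degree(G)=0, level(G)=1, enqueue
  process F: level=1
    F->B: in-degree(B)=0, level(B)=2, enqueue
  process A: level=1
    A->D: in-degree(D)=0, level(D)=2, enqueue
  process G: level=1
  process B: level=2
  process D: level=2
All levels: A:1, B:2, C:0, D:2, E:0, F:1, G:1, H:0
max level = 2

Answer: 2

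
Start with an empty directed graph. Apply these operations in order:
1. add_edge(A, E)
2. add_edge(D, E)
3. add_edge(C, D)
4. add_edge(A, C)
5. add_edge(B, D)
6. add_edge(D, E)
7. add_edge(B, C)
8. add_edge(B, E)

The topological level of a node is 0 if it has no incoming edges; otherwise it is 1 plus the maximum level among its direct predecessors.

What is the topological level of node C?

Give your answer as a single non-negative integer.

Op 1: add_edge(A, E). Edges now: 1
Op 2: add_edge(D, E). Edges now: 2
Op 3: add_edge(C, D). Edges now: 3
Op 4: add_edge(A, C). Edges now: 4
Op 5: add_edge(B, D). Edges now: 5
Op 6: add_edge(D, E) (duplicate, no change). Edges now: 5
Op 7: add_edge(B, C). Edges now: 6
Op 8: add_edge(B, E). Edges now: 7
Compute levels (Kahn BFS):
  sources (in-degree 0): A, B
  process A: level=0
    A->C: in-degree(C)=1, level(C)>=1
    A->E: in-degree(E)=2, level(E)>=1
  process B: level=0
    B->C: in-degree(C)=0, level(C)=1, enqueue
    B->D: in-degree(D)=1, level(D)>=1
    B->E: in-degree(E)=1, level(E)>=1
  process C: level=1
    C->D: in-degree(D)=0, level(D)=2, enqueue
  process D: level=2
    D->E: in-degree(E)=0, level(E)=3, enqueue
  process E: level=3
All levels: A:0, B:0, C:1, D:2, E:3
level(C) = 1

Answer: 1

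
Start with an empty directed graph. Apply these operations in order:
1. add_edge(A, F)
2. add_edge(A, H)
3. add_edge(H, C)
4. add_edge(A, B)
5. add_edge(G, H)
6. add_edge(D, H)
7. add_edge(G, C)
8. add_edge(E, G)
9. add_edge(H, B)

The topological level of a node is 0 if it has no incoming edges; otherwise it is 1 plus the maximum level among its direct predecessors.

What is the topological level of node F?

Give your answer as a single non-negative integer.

Op 1: add_edge(A, F). Edges now: 1
Op 2: add_edge(A, H). Edges now: 2
Op 3: add_edge(H, C). Edges now: 3
Op 4: add_edge(A, B). Edges now: 4
Op 5: add_edge(G, H). Edges now: 5
Op 6: add_edge(D, H). Edges now: 6
Op 7: add_edge(G, C). Edges now: 7
Op 8: add_edge(E, G). Edges now: 8
Op 9: add_edge(H, B). Edges now: 9
Compute levels (Kahn BFS):
  sources (in-degree 0): A, D, E
  process A: level=0
    A->B: in-degree(B)=1, level(B)>=1
    A->F: in-degree(F)=0, level(F)=1, enqueue
    A->H: in-degree(H)=2, level(H)>=1
  process D: level=0
    D->H: in-degree(H)=1, level(H)>=1
  process E: level=0
    E->G: in-degree(G)=0, level(G)=1, enqueue
  process F: level=1
  process G: level=1
    G->C: in-degree(C)=1, level(C)>=2
    G->H: in-degree(H)=0, level(H)=2, enqueue
  process H: level=2
    H->B: in-degree(B)=0, level(B)=3, enqueue
    H->C: in-degree(C)=0, level(C)=3, enqueue
  process B: level=3
  process C: level=3
All levels: A:0, B:3, C:3, D:0, E:0, F:1, G:1, H:2
level(F) = 1

Answer: 1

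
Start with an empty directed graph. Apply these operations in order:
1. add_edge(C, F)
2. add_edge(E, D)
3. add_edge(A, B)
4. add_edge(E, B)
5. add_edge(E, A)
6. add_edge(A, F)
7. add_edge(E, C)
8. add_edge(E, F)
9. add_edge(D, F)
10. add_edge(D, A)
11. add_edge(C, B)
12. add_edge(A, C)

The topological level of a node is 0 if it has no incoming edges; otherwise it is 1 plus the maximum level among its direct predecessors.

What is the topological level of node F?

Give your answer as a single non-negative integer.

Op 1: add_edge(C, F). Edges now: 1
Op 2: add_edge(E, D). Edges now: 2
Op 3: add_edge(A, B). Edges now: 3
Op 4: add_edge(E, B). Edges now: 4
Op 5: add_edge(E, A). Edges now: 5
Op 6: add_edge(A, F). Edges now: 6
Op 7: add_edge(E, C). Edges now: 7
Op 8: add_edge(E, F). Edges now: 8
Op 9: add_edge(D, F). Edges now: 9
Op 10: add_edge(D, A). Edges now: 10
Op 11: add_edge(C, B). Edges now: 11
Op 12: add_edge(A, C). Edges now: 12
Compute levels (Kahn BFS):
  sources (in-degree 0): E
  process E: level=0
    E->A: in-degree(A)=1, level(A)>=1
    E->B: in-degree(B)=2, level(B)>=1
    E->C: in-degree(C)=1, level(C)>=1
    E->D: in-degree(D)=0, level(D)=1, enqueue
    E->F: in-degree(F)=3, level(F)>=1
  process D: level=1
    D->A: in-degree(A)=0, level(A)=2, enqueue
    D->F: in-degree(F)=2, level(F)>=2
  process A: level=2
    A->B: in-degree(B)=1, level(B)>=3
    A->C: in-degree(C)=0, level(C)=3, enqueue
    A->F: in-degree(F)=1, level(F)>=3
  process C: level=3
    C->B: in-degree(B)=0, level(B)=4, enqueue
    C->F: in-degree(F)=0, level(F)=4, enqueue
  process B: level=4
  process F: level=4
All levels: A:2, B:4, C:3, D:1, E:0, F:4
level(F) = 4

Answer: 4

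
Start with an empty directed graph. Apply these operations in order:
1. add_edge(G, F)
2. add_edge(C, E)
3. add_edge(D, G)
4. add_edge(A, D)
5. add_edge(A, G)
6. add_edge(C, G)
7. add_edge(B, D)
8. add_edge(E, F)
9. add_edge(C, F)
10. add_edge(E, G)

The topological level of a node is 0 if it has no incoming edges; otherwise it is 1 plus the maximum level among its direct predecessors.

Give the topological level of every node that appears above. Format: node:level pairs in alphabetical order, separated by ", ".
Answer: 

Answer: A:0, B:0, C:0, D:1, E:1, F:3, G:2

Derivation:
Op 1: add_edge(G, F). Edges now: 1
Op 2: add_edge(C, E). Edges now: 2
Op 3: add_edge(D, G). Edges now: 3
Op 4: add_edge(A, D). Edges now: 4
Op 5: add_edge(A, G). Edges now: 5
Op 6: add_edge(C, G). Edges now: 6
Op 7: add_edge(B, D). Edges now: 7
Op 8: add_edge(E, F). Edges now: 8
Op 9: add_edge(C, F). Edges now: 9
Op 10: add_edge(E, G). Edges now: 10
Compute levels (Kahn BFS):
  sources (in-degree 0): A, B, C
  process A: level=0
    A->D: in-degree(D)=1, level(D)>=1
    A->G: in-degree(G)=3, level(G)>=1
  process B: level=0
    B->D: in-degree(D)=0, level(D)=1, enqueue
  process C: level=0
    C->E: in-degree(E)=0, level(E)=1, enqueue
    C->F: in-degree(F)=2, level(F)>=1
    C->G: in-degree(G)=2, level(G)>=1
  process D: level=1
    D->G: in-degree(G)=1, level(G)>=2
  process E: level=1
    E->F: in-degree(F)=1, level(F)>=2
    E->G: in-degree(G)=0, level(G)=2, enqueue
  process G: level=2
    G->F: in-degree(F)=0, level(F)=3, enqueue
  process F: level=3
All levels: A:0, B:0, C:0, D:1, E:1, F:3, G:2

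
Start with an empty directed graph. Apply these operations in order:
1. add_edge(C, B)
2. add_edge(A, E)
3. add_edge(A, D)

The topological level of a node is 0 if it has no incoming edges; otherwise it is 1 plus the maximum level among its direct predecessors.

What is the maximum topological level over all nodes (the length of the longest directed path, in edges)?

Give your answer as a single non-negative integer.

Answer: 1

Derivation:
Op 1: add_edge(C, B). Edges now: 1
Op 2: add_edge(A, E). Edges now: 2
Op 3: add_edge(A, D). Edges now: 3
Compute levels (Kahn BFS):
  sources (in-degree 0): A, C
  process A: level=0
    A->D: in-degree(D)=0, level(D)=1, enqueue
    A->E: in-degree(E)=0, level(E)=1, enqueue
  process C: level=0
    C->B: in-degree(B)=0, level(B)=1, enqueue
  process D: level=1
  process E: level=1
  process B: level=1
All levels: A:0, B:1, C:0, D:1, E:1
max level = 1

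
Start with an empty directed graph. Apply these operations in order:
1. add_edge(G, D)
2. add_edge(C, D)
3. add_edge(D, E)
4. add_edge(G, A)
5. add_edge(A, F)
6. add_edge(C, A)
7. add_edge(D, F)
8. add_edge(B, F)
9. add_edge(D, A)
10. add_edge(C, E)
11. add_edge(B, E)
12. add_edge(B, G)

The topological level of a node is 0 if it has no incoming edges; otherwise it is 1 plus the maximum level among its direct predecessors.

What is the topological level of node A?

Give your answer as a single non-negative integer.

Answer: 3

Derivation:
Op 1: add_edge(G, D). Edges now: 1
Op 2: add_edge(C, D). Edges now: 2
Op 3: add_edge(D, E). Edges now: 3
Op 4: add_edge(G, A). Edges now: 4
Op 5: add_edge(A, F). Edges now: 5
Op 6: add_edge(C, A). Edges now: 6
Op 7: add_edge(D, F). Edges now: 7
Op 8: add_edge(B, F). Edges now: 8
Op 9: add_edge(D, A). Edges now: 9
Op 10: add_edge(C, E). Edges now: 10
Op 11: add_edge(B, E). Edges now: 11
Op 12: add_edge(B, G). Edges now: 12
Compute levels (Kahn BFS):
  sources (in-degree 0): B, C
  process B: level=0
    B->E: in-degree(E)=2, level(E)>=1
    B->F: in-degree(F)=2, level(F)>=1
    B->G: in-degree(G)=0, level(G)=1, enqueue
  process C: level=0
    C->A: in-degree(A)=2, level(A)>=1
    C->D: in-degree(D)=1, level(D)>=1
    C->E: in-degree(E)=1, level(E)>=1
  process G: level=1
    G->A: in-degree(A)=1, level(A)>=2
    G->D: in-degree(D)=0, level(D)=2, enqueue
  process D: level=2
    D->A: in-degree(A)=0, level(A)=3, enqueue
    D->E: in-degree(E)=0, level(E)=3, enqueue
    D->F: in-degree(F)=1, level(F)>=3
  process A: level=3
    A->F: in-degree(F)=0, level(F)=4, enqueue
  process E: level=3
  process F: level=4
All levels: A:3, B:0, C:0, D:2, E:3, F:4, G:1
level(A) = 3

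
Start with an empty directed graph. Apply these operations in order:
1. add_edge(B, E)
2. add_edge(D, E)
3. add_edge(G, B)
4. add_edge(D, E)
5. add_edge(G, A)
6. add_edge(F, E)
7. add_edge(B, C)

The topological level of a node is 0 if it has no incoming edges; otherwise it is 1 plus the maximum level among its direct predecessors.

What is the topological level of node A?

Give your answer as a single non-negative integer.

Answer: 1

Derivation:
Op 1: add_edge(B, E). Edges now: 1
Op 2: add_edge(D, E). Edges now: 2
Op 3: add_edge(G, B). Edges now: 3
Op 4: add_edge(D, E) (duplicate, no change). Edges now: 3
Op 5: add_edge(G, A). Edges now: 4
Op 6: add_edge(F, E). Edges now: 5
Op 7: add_edge(B, C). Edges now: 6
Compute levels (Kahn BFS):
  sources (in-degree 0): D, F, G
  process D: level=0
    D->E: in-degree(E)=2, level(E)>=1
  process F: level=0
    F->E: in-degree(E)=1, level(E)>=1
  process G: level=0
    G->A: in-degree(A)=0, level(A)=1, enqueue
    G->B: in-degree(B)=0, level(B)=1, enqueue
  process A: level=1
  process B: level=1
    B->C: in-degree(C)=0, level(C)=2, enqueue
    B->E: in-degree(E)=0, level(E)=2, enqueue
  process C: level=2
  process E: level=2
All levels: A:1, B:1, C:2, D:0, E:2, F:0, G:0
level(A) = 1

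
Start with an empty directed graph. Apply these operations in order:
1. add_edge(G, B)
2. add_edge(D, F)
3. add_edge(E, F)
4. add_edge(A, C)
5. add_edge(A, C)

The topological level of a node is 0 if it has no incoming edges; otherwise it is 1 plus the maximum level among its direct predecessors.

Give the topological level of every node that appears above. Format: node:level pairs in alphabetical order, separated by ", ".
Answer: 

Op 1: add_edge(G, B). Edges now: 1
Op 2: add_edge(D, F). Edges now: 2
Op 3: add_edge(E, F). Edges now: 3
Op 4: add_edge(A, C). Edges now: 4
Op 5: add_edge(A, C) (duplicate, no change). Edges now: 4
Compute levels (Kahn BFS):
  sources (in-degree 0): A, D, E, G
  process A: level=0
    A->C: in-degree(C)=0, level(C)=1, enqueue
  process D: level=0
    D->F: in-degree(F)=1, level(F)>=1
  process E: level=0
    E->F: in-degree(F)=0, level(F)=1, enqueue
  process G: level=0
    G->B: in-degree(B)=0, level(B)=1, enqueue
  process C: level=1
  process F: level=1
  process B: level=1
All levels: A:0, B:1, C:1, D:0, E:0, F:1, G:0

Answer: A:0, B:1, C:1, D:0, E:0, F:1, G:0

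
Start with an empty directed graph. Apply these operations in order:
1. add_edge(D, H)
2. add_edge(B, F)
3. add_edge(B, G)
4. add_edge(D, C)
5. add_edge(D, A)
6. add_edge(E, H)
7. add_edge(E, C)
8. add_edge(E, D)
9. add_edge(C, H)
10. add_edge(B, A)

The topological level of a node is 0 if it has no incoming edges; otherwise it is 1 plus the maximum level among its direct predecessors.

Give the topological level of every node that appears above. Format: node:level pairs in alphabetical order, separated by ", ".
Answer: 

Op 1: add_edge(D, H). Edges now: 1
Op 2: add_edge(B, F). Edges now: 2
Op 3: add_edge(B, G). Edges now: 3
Op 4: add_edge(D, C). Edges now: 4
Op 5: add_edge(D, A). Edges now: 5
Op 6: add_edge(E, H). Edges now: 6
Op 7: add_edge(E, C). Edges now: 7
Op 8: add_edge(E, D). Edges now: 8
Op 9: add_edge(C, H). Edges now: 9
Op 10: add_edge(B, A). Edges now: 10
Compute levels (Kahn BFS):
  sources (in-degree 0): B, E
  process B: level=0
    B->A: in-degree(A)=1, level(A)>=1
    B->F: in-degree(F)=0, level(F)=1, enqueue
    B->G: in-degree(G)=0, level(G)=1, enqueue
  process E: level=0
    E->C: in-degree(C)=1, level(C)>=1
    E->D: in-degree(D)=0, level(D)=1, enqueue
    E->H: in-degree(H)=2, level(H)>=1
  process F: level=1
  process G: level=1
  process D: level=1
    D->A: in-degree(A)=0, level(A)=2, enqueue
    D->C: in-degree(C)=0, level(C)=2, enqueue
    D->H: in-degree(H)=1, level(H)>=2
  process A: level=2
  process C: level=2
    C->H: in-degree(H)=0, level(H)=3, enqueue
  process H: level=3
All levels: A:2, B:0, C:2, D:1, E:0, F:1, G:1, H:3

Answer: A:2, B:0, C:2, D:1, E:0, F:1, G:1, H:3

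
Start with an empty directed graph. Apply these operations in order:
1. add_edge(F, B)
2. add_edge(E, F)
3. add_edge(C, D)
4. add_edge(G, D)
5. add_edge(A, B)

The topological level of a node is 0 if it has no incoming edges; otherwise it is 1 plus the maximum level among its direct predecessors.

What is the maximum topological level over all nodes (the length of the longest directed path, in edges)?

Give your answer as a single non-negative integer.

Answer: 2

Derivation:
Op 1: add_edge(F, B). Edges now: 1
Op 2: add_edge(E, F). Edges now: 2
Op 3: add_edge(C, D). Edges now: 3
Op 4: add_edge(G, D). Edges now: 4
Op 5: add_edge(A, B). Edges now: 5
Compute levels (Kahn BFS):
  sources (in-degree 0): A, C, E, G
  process A: level=0
    A->B: in-degree(B)=1, level(B)>=1
  process C: level=0
    C->D: in-degree(D)=1, level(D)>=1
  process E: level=0
    E->F: in-degree(F)=0, level(F)=1, enqueue
  process G: level=0
    G->D: in-degree(D)=0, level(D)=1, enqueue
  process F: level=1
    F->B: in-degree(B)=0, level(B)=2, enqueue
  process D: level=1
  process B: level=2
All levels: A:0, B:2, C:0, D:1, E:0, F:1, G:0
max level = 2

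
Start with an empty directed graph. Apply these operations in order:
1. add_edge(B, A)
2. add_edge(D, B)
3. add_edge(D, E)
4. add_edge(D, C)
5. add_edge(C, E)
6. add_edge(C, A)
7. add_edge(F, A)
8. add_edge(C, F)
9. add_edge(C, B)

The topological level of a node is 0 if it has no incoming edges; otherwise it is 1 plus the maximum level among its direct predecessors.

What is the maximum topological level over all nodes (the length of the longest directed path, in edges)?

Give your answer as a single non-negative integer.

Op 1: add_edge(B, A). Edges now: 1
Op 2: add_edge(D, B). Edges now: 2
Op 3: add_edge(D, E). Edges now: 3
Op 4: add_edge(D, C). Edges now: 4
Op 5: add_edge(C, E). Edges now: 5
Op 6: add_edge(C, A). Edges now: 6
Op 7: add_edge(F, A). Edges now: 7
Op 8: add_edge(C, F). Edges now: 8
Op 9: add_edge(C, B). Edges now: 9
Compute levels (Kahn BFS):
  sources (in-degree 0): D
  process D: level=0
    D->B: in-degree(B)=1, level(B)>=1
    D->C: in-degree(C)=0, level(C)=1, enqueue
    D->E: in-degree(E)=1, level(E)>=1
  process C: level=1
    C->A: in-degree(A)=2, level(A)>=2
    C->B: in-degree(B)=0, level(B)=2, enqueue
    C->E: in-degree(E)=0, level(E)=2, enqueue
    C->F: in-degree(F)=0, level(F)=2, enqueue
  process B: level=2
    B->A: in-degree(A)=1, level(A)>=3
  process E: level=2
  process F: level=2
    F->A: in-degree(A)=0, level(A)=3, enqueue
  process A: level=3
All levels: A:3, B:2, C:1, D:0, E:2, F:2
max level = 3

Answer: 3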